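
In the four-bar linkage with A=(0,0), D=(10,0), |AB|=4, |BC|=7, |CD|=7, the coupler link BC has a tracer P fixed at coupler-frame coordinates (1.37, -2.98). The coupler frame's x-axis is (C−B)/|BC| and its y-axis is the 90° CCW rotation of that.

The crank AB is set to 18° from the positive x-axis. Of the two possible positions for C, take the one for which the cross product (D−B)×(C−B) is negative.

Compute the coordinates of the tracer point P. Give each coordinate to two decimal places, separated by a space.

1.30 -0.88

A=(0,0), D=(10.00,0)
B = A + 4.00·(cos18°, sin18°) = (3.8042, 1.2361)
|BD| = 6.3179
circle(B,7.00) ∩ circle(D,7.00): a=3.1589, h=6.2467
  candidates: C₊=(8.1243,6.7440) cross=39.466; C₋=(5.6800,-5.5079) cross=-39.466
  mode - wants cross < 0 → take C=(5.6800,-5.5079) (cross=-39.466)
ex = (C−B)/|BC| = (0.2680,-0.9634); ey = (0.9634,0.2680)
P = B + 1.37·ex + -2.98·ey = (1.3003,-0.8824)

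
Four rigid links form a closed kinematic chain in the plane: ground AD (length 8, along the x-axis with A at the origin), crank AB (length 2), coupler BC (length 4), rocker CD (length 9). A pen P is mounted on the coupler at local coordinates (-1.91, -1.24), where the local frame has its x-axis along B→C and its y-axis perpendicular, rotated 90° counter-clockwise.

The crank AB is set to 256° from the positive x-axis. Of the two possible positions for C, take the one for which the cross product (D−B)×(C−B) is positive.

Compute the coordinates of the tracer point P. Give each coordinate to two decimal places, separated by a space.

A=(0,0), D=(8.00,0)
B = A + 2.00·(cos256°, sin256°) = (-0.4838, -1.9406)
|BD| = 8.7030
circle(B,4.00) ∩ circle(D,9.00): a=0.6171, h=3.9521
  candidates: C₊=(-0.7635,2.0496) cross=34.395; C₋=(0.9990,-5.6556) cross=-34.395
  mode + wants cross > 0 → take C=(-0.7635,2.0496) (cross=34.395)
ex = (C−B)/|BC| = (-0.0699,0.9976); ey = (-0.9976,-0.0699)
P = B + -1.91·ex + -1.24·ey = (0.8867,-3.7592)

0.89 -3.76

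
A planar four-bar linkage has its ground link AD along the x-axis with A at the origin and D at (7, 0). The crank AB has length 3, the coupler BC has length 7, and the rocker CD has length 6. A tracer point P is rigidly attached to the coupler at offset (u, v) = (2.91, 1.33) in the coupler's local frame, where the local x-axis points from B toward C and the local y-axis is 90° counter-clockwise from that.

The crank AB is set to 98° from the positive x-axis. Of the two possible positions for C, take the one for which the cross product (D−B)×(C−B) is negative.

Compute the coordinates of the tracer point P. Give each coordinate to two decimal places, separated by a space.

A=(0,0), D=(7.00,0)
B = A + 3.00·(cos98°, sin98°) = (-0.4175, 2.9708)
|BD| = 7.9903
circle(B,7.00) ∩ circle(D,6.00): a=4.8086, h=5.0869
  candidates: C₊=(5.9377,5.9052) cross=40.646; C₋=(2.1551,-3.5393) cross=-40.646
  mode - wants cross < 0 → take C=(2.1551,-3.5393) (cross=-40.646)
ex = (C−B)/|BC| = (0.3675,-0.9300); ey = (0.9300,0.3675)
P = B + 2.91·ex + 1.33·ey = (1.8889,0.7532)

1.89 0.75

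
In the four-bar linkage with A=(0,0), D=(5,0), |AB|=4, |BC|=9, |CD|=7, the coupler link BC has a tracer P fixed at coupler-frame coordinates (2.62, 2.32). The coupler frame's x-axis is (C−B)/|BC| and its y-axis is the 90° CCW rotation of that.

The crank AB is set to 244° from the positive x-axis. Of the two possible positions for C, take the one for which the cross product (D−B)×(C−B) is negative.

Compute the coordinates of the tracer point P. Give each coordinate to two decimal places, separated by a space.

1.52 -2.36

A=(0,0), D=(5.00,0)
B = A + 4.00·(cos244°, sin244°) = (-1.7535, -3.5952)
|BD| = 7.6508
circle(B,9.00) ∩ circle(D,7.00): a=5.9167, h=6.7818
  candidates: C₊=(0.2824,5.1715) cross=51.886; C₋=(6.6561,-6.8013) cross=-51.886
  mode - wants cross < 0 → take C=(6.6561,-6.8013) (cross=-51.886)
ex = (C−B)/|BC| = (0.9344,-0.3562); ey = (0.3562,0.9344)
P = B + 2.62·ex + 2.32·ey = (1.5211,-2.3607)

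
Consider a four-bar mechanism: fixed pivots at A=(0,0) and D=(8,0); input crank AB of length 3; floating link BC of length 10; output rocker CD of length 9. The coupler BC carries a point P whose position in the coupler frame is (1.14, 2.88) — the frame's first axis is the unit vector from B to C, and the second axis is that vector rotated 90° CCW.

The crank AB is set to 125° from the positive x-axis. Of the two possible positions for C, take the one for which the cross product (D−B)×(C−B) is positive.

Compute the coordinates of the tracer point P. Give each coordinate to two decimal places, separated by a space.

-2.66 5.41

A=(0,0), D=(8.00,0)
B = A + 3.00·(cos125°, sin125°) = (-1.7207, 2.4575)
|BD| = 10.0265
circle(B,10.00) ∩ circle(D,9.00): a=5.9608, h=8.0293
  candidates: C₊=(6.0262,8.7809) cross=80.506; C₋=(2.0903,-6.7879) cross=-80.506
  mode + wants cross > 0 → take C=(6.0262,8.7809) (cross=80.506)
ex = (C−B)/|BC| = (0.7747,0.6323); ey = (-0.6323,0.7747)
P = B + 1.14·ex + 2.88·ey = (-2.6587,5.4094)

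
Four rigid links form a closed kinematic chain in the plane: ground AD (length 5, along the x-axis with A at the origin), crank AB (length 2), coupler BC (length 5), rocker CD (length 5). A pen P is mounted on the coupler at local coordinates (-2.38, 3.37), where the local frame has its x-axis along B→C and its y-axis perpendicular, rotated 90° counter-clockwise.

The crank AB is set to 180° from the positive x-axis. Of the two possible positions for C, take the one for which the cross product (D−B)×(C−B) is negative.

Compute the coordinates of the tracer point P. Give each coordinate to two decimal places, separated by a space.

-1.26 4.06

A=(0,0), D=(5.00,0)
B = A + 2.00·(cos180°, sin180°) = (-2.0000, 0.0000)
|BD| = 7.0000
circle(B,5.00) ∩ circle(D,5.00): a=3.5000, h=3.5707
  candidates: C₊=(1.5000,3.5707) cross=24.995; C₋=(1.5000,-3.5707) cross=-24.995
  mode - wants cross < 0 → take C=(1.5000,-3.5707) (cross=-24.995)
ex = (C−B)/|BC| = (0.7000,-0.7141); ey = (0.7141,0.7000)
P = B + -2.38·ex + 3.37·ey = (-1.2593,4.0587)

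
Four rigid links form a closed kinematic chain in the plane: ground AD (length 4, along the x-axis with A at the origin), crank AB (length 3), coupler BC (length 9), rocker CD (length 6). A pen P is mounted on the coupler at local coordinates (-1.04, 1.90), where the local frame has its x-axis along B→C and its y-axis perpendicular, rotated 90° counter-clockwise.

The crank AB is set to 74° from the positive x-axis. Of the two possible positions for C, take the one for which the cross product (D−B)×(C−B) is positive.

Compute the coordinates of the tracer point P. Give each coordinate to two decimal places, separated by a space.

A=(0,0), D=(4.00,0)
B = A + 3.00·(cos74°, sin74°) = (0.8269, 2.8838)
|BD| = 4.2877
circle(B,9.00) ∩ circle(D,6.00): a=7.3914, h=5.1349
  candidates: C₊=(9.7504,1.7126) cross=22.017; C₋=(2.8433,-5.8874) cross=-22.017
  mode + wants cross > 0 → take C=(9.7504,1.7126) (cross=22.017)
ex = (C−B)/|BC| = (0.9915,-0.1301); ey = (0.1301,0.9915)
P = B + -1.04·ex + 1.90·ey = (0.0430,4.9030)

0.04 4.90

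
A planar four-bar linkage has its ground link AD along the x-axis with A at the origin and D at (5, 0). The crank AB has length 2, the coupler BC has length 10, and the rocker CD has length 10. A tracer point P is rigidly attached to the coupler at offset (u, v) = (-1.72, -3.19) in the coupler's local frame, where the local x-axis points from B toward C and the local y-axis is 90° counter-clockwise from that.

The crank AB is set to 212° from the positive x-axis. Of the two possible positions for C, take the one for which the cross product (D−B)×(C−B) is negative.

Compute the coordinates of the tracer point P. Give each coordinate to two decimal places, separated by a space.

A=(0,0), D=(5.00,0)
B = A + 2.00·(cos212°, sin212°) = (-1.6961, -1.0598)
|BD| = 6.7795
circle(B,10.00) ∩ circle(D,10.00): a=3.3897, h=9.4080
  candidates: C₊=(0.1812,8.7624) cross=63.781; C₋=(3.1227,-9.8222) cross=-63.781
  mode - wants cross < 0 → take C=(3.1227,-9.8222) (cross=-63.781)
ex = (C−B)/|BC| = (0.4819,-0.8762); ey = (0.8762,0.4819)
P = B + -1.72·ex + -3.19·ey = (-5.3201,-1.0899)

-5.32 -1.09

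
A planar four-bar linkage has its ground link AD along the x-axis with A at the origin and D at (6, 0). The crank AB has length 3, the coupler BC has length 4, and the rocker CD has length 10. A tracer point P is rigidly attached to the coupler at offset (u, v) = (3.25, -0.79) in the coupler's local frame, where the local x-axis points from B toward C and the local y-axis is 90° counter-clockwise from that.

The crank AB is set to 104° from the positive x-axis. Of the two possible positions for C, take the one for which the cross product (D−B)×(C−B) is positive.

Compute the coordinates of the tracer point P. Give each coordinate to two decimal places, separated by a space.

-0.38 6.24

A=(0,0), D=(6.00,0)
B = A + 3.00·(cos104°, sin104°) = (-0.7258, 2.9109)
|BD| = 7.3287
circle(B,4.00) ∩ circle(D,10.00): a=-2.0666, h=3.4248
  candidates: C₊=(-1.2621,6.8748) cross=25.099; C₋=(-3.9827,0.5887) cross=-25.099
  mode + wants cross > 0 → take C=(-1.2621,6.8748) (cross=25.099)
ex = (C−B)/|BC| = (-0.1341,0.9910); ey = (-0.9910,-0.1341)
P = B + 3.25·ex + -0.79·ey = (-0.3786,6.2375)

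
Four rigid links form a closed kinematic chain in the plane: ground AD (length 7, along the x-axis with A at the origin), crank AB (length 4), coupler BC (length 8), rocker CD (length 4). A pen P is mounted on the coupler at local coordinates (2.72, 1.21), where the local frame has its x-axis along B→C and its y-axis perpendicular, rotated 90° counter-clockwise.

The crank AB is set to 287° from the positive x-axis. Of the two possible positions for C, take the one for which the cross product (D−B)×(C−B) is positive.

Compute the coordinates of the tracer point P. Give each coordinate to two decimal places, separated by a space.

1.31 -0.85

A=(0,0), D=(7.00,0)
B = A + 4.00·(cos287°, sin287°) = (1.1695, -3.8252)
|BD| = 6.9733
circle(B,8.00) ∩ circle(D,4.00): a=6.9283, h=3.9997
  candidates: C₊=(4.7683,3.3196) cross=27.892; C₋=(9.1565,-3.3689) cross=-27.892
  mode + wants cross > 0 → take C=(4.7683,3.3196) (cross=27.892)
ex = (C−B)/|BC| = (0.4499,0.8931); ey = (-0.8931,0.4499)
P = B + 2.72·ex + 1.21·ey = (1.3124,-0.8517)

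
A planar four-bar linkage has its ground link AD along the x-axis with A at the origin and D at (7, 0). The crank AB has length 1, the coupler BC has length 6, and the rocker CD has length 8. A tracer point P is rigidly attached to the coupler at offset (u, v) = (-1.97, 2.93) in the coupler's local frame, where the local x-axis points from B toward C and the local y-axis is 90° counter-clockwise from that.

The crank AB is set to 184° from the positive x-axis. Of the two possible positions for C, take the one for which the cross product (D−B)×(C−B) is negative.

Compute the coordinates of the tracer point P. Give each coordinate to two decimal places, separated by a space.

A=(0,0), D=(7.00,0)
B = A + 1.00·(cos184°, sin184°) = (-0.9976, -0.0698)
|BD| = 7.9979
circle(B,6.00) ∩ circle(D,8.00): a=2.2485, h=5.5628
  candidates: C₊=(1.2023,5.5124) cross=44.490; C₋=(1.2993,-5.6127) cross=-44.490
  mode - wants cross < 0 → take C=(1.2993,-5.6127) (cross=-44.490)
ex = (C−B)/|BC| = (0.3828,-0.9238); ey = (0.9238,0.3828)
P = B + -1.97·ex + 2.93·ey = (0.9551,2.8718)

0.96 2.87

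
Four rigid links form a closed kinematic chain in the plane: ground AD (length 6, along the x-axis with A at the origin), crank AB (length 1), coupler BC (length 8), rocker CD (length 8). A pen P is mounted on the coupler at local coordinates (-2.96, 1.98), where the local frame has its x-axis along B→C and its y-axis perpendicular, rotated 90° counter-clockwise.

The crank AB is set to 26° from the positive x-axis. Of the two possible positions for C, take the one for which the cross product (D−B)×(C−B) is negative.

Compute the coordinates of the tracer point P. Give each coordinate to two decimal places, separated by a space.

A=(0,0), D=(6.00,0)
B = A + 1.00·(cos26°, sin26°) = (0.8988, 0.4384)
|BD| = 5.1200
circle(B,8.00) ∩ circle(D,8.00): a=2.5600, h=7.5793
  candidates: C₊=(4.0983,7.7707) cross=38.806; C₋=(2.8005,-7.3323) cross=-38.806
  mode - wants cross < 0 → take C=(2.8005,-7.3323) (cross=-38.806)
ex = (C−B)/|BC| = (0.2377,-0.9713); ey = (0.9713,0.2377)
P = B + -2.96·ex + 1.98·ey = (2.1184,3.7842)

2.12 3.78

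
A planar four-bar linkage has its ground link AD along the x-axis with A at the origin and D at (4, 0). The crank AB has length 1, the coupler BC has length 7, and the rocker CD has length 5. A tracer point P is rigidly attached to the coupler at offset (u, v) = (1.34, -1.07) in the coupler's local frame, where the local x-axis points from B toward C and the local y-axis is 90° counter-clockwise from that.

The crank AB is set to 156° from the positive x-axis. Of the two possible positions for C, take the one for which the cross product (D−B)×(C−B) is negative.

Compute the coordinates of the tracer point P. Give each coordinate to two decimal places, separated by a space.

-0.88 -1.31

A=(0,0), D=(4.00,0)
B = A + 1.00·(cos156°, sin156°) = (-0.9135, 0.4067)
|BD| = 4.9304
circle(B,7.00) ∩ circle(D,5.00): a=4.8991, h=4.9999
  candidates: C₊=(4.3813,4.9854) cross=24.651; C₋=(3.5564,-4.9803) cross=-24.651
  mode - wants cross < 0 → take C=(3.5564,-4.9803) (cross=-24.651)
ex = (C−B)/|BC| = (0.6386,-0.7696); ey = (0.7696,0.6386)
P = B + 1.34·ex + -1.07·ey = (-0.8813,-1.3077)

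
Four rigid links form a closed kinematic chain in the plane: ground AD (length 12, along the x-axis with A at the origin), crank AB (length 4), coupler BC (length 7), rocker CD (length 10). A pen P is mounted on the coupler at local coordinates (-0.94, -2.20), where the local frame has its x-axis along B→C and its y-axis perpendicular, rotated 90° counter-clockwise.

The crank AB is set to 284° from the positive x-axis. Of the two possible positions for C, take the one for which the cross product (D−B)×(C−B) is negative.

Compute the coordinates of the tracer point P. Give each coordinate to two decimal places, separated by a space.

-1.15 -5.00

A=(0,0), D=(12.00,0)
B = A + 4.00·(cos284°, sin284°) = (0.9677, -3.8812)
|BD| = 11.6951
circle(B,7.00) ∩ circle(D,10.00): a=3.6672, h=5.9625
  candidates: C₊=(2.4483,2.9604) cross=69.733; C₋=(6.4058,-8.2888) cross=-69.733
  mode - wants cross < 0 → take C=(6.4058,-8.2888) (cross=-69.733)
ex = (C−B)/|BC| = (0.7769,-0.6297); ey = (0.6297,0.7769)
P = B + -0.94·ex + -2.20·ey = (-1.1478,-4.9984)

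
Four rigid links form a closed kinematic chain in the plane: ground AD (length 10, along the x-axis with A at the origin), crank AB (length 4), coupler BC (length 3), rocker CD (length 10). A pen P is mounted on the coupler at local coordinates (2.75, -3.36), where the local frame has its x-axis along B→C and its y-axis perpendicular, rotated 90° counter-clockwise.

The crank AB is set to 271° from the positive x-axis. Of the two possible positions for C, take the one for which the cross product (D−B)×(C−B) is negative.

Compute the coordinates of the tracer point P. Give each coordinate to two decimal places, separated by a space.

A=(0,0), D=(10.00,0)
B = A + 4.00·(cos271°, sin271°) = (0.0698, -3.9994)
|BD| = 10.7053
circle(B,3.00) ∩ circle(D,10.00): a=1.1024, h=2.7901
  candidates: C₊=(0.0501,-0.9995) cross=29.869; C₋=(2.1348,-6.1756) cross=-29.869
  mode - wants cross < 0 → take C=(2.1348,-6.1756) (cross=-29.869)
ex = (C−B)/|BC| = (0.6883,-0.7254); ey = (0.7254,0.6883)
P = B + 2.75·ex + -3.36·ey = (-0.4747,-8.3070)

-0.47 -8.31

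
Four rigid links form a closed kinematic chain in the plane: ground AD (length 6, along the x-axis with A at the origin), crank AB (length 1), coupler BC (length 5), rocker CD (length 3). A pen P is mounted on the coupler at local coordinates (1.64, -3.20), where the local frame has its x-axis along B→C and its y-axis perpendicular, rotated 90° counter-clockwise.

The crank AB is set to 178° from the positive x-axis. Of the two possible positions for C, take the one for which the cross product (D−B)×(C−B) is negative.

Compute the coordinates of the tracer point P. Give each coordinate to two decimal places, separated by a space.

A=(0,0), D=(6.00,0)
B = A + 1.00·(cos178°, sin178°) = (-0.9994, 0.0349)
|BD| = 6.9995
circle(B,5.00) ∩ circle(D,3.00): a=4.6427, h=1.8562
  candidates: C₊=(3.6525,1.8679) cross=12.992; C₋=(3.6340,-1.8444) cross=-12.992
  mode - wants cross < 0 → take C=(3.6340,-1.8444) (cross=-12.992)
ex = (C−B)/|BC| = (0.9267,-0.3759); ey = (0.3759,0.9267)
P = B + 1.64·ex + -3.20·ey = (-0.6824,-3.5469)

-0.68 -3.55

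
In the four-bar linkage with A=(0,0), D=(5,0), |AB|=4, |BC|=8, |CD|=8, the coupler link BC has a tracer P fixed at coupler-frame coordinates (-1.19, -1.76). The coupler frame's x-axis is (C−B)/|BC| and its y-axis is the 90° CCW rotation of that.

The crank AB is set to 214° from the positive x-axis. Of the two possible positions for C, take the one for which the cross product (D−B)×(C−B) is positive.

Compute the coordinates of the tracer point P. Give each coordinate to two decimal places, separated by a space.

-2.00 -3.90

A=(0,0), D=(5.00,0)
B = A + 4.00·(cos214°, sin214°) = (-3.3162, -2.2368)
|BD| = 8.6117
circle(B,8.00) ∩ circle(D,8.00): a=4.3059, h=6.7424
  candidates: C₊=(-0.9093,5.3926) cross=58.063; C₋=(2.5932,-7.6294) cross=-58.063
  mode + wants cross > 0 → take C=(-0.9093,5.3926) (cross=58.063)
ex = (C−B)/|BC| = (0.3009,0.9537); ey = (-0.9537,0.3009)
P = B + -1.19·ex + -1.76·ey = (-1.9957,-3.9011)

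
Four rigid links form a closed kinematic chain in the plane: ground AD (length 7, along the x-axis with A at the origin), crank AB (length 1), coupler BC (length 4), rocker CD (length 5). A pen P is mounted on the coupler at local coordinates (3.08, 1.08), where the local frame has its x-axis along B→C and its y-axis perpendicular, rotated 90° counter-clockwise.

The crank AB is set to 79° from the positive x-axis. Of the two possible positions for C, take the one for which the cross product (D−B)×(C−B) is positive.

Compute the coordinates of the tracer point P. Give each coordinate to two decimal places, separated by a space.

A=(0,0), D=(7.00,0)
B = A + 1.00·(cos79°, sin79°) = (0.1908, 0.9816)
|BD| = 6.8796
circle(B,4.00) ∩ circle(D,5.00): a=2.7857, h=2.8705
  candidates: C₊=(3.3576,3.4253) cross=19.748; C₋=(2.5384,-2.2570) cross=-19.748
  mode + wants cross > 0 → take C=(3.3576,3.4253) (cross=19.748)
ex = (C−B)/|BC| = (0.7917,0.6109); ey = (-0.6109,0.7917)
P = B + 3.08·ex + 1.08·ey = (1.9694,3.7183)

1.97 3.72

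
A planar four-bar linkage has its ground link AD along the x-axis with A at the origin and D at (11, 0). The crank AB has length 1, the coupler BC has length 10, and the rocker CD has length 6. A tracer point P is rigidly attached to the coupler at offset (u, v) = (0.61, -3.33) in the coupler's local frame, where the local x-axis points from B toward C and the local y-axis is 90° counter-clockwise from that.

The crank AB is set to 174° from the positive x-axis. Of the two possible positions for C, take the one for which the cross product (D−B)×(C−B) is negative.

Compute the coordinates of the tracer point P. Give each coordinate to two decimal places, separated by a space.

A=(0,0), D=(11.00,0)
B = A + 1.00·(cos174°, sin174°) = (-0.9945, 0.1045)
|BD| = 11.9950
circle(B,10.00) ∩ circle(D,6.00): a=8.6653, h=4.9913
  candidates: C₊=(7.7139,5.0201) cross=59.871; C₋=(7.6269,-4.9621) cross=-59.871
  mode - wants cross < 0 → take C=(7.6269,-4.9621) (cross=-59.871)
ex = (C−B)/|BC| = (0.8621,-0.5067); ey = (0.5067,0.8621)
P = B + 0.61·ex + -3.33·ey = (-2.1558,-3.0755)

-2.16 -3.08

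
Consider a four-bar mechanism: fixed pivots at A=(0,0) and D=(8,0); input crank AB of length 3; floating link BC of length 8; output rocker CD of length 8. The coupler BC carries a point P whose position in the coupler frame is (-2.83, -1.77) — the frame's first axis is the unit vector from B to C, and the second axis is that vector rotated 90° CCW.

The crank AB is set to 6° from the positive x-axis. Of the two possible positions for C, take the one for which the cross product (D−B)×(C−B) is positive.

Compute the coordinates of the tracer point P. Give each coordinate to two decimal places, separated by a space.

3.57 -2.97

A=(0,0), D=(8.00,0)
B = A + 3.00·(cos6°, sin6°) = (2.9836, 0.3136)
|BD| = 5.0262
circle(B,8.00) ∩ circle(D,8.00): a=2.5131, h=7.5950
  candidates: C₊=(5.9656,7.7370) cross=38.174; C₋=(5.0179,-7.4234) cross=-38.174
  mode + wants cross > 0 → take C=(5.9656,7.7370) (cross=38.174)
ex = (C−B)/|BC| = (0.3728,0.9279); ey = (-0.9279,0.3728)
P = B + -2.83·ex + -1.77·ey = (3.5711,-2.9722)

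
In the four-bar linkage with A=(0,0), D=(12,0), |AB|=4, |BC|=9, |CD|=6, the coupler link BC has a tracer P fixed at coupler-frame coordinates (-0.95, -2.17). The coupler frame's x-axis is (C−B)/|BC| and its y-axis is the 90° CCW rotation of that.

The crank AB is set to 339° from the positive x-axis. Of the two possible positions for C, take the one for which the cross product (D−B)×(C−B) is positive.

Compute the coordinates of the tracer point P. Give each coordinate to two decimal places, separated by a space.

A=(0,0), D=(12.00,0)
B = A + 4.00·(cos339°, sin339°) = (3.7343, -1.4335)
|BD| = 8.3891
circle(B,9.00) ∩ circle(D,6.00): a=6.8766, h=5.8062
  candidates: C₊=(9.5176,5.4624) cross=48.709; C₋=(11.5019,-5.9793) cross=-48.709
  mode + wants cross > 0 → take C=(9.5176,5.4624) (cross=48.709)
ex = (C−B)/|BC| = (0.6426,0.7662); ey = (-0.7662,0.6426)
P = B + -0.95·ex + -2.17·ey = (4.7865,-3.5558)

4.79 -3.56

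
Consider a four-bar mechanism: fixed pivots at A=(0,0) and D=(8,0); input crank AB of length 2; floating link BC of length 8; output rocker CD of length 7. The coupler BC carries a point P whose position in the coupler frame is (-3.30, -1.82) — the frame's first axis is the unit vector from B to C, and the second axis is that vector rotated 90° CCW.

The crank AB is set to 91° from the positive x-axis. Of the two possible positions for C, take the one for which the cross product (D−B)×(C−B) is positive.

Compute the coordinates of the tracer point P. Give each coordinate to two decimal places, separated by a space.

-1.58 -1.44

A=(0,0), D=(8.00,0)
B = A + 2.00·(cos91°, sin91°) = (-0.0349, 1.9997)
|BD| = 8.2800
circle(B,8.00) ∩ circle(D,7.00): a=5.0458, h=6.2081
  candidates: C₊=(6.3608,6.8054) cross=51.403; C₋=(3.3622,-5.2432) cross=-51.403
  mode + wants cross > 0 → take C=(6.3608,6.8054) (cross=51.403)
ex = (C−B)/|BC| = (0.7995,0.6007); ey = (-0.6007,0.7995)
P = B + -3.30·ex + -1.82·ey = (-1.5799,-1.4377)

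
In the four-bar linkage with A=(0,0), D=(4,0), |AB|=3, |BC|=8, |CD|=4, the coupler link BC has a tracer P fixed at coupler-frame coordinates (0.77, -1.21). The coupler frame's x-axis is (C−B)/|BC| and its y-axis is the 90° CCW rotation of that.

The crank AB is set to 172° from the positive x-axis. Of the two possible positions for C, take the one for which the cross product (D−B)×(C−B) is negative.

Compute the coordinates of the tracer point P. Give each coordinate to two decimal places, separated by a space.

A=(0,0), D=(4.00,0)
B = A + 3.00·(cos172°, sin172°) = (-2.9708, 0.4175)
|BD| = 6.9833
circle(B,8.00) ∩ circle(D,4.00): a=6.9284, h=3.9996
  candidates: C₊=(4.1844,3.9957) cross=27.931; C₋=(3.7061,-3.9892) cross=-27.931
  mode - wants cross < 0 → take C=(3.7061,-3.9892) (cross=-27.931)
ex = (C−B)/|BC| = (0.8346,-0.5508); ey = (0.5508,0.8346)
P = B + 0.77·ex + -1.21·ey = (-2.9947,-1.0165)

-2.99 -1.02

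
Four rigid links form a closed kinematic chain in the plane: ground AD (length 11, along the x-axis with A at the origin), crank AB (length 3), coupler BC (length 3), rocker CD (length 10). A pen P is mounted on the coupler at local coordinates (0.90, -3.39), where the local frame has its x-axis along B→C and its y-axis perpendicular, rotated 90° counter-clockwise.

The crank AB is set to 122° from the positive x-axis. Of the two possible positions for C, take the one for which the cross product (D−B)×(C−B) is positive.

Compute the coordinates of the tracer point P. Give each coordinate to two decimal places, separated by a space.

A=(0,0), D=(11.00,0)
B = A + 3.00·(cos122°, sin122°) = (-1.5898, 2.5441)
|BD| = 12.8442
circle(B,3.00) ∩ circle(D,10.00): a=2.8797, h=0.8411
  candidates: C₊=(1.3995,2.7982) cross=10.803; C₋=(1.0663,1.1493) cross=-10.803
  mode + wants cross > 0 → take C=(1.3995,2.7982) (cross=10.803)
ex = (C−B)/|BC| = (0.9964,0.0847); ey = (-0.0847,0.9964)
P = B + 0.90·ex + -3.39·ey = (-0.4059,-0.7575)

-0.41 -0.76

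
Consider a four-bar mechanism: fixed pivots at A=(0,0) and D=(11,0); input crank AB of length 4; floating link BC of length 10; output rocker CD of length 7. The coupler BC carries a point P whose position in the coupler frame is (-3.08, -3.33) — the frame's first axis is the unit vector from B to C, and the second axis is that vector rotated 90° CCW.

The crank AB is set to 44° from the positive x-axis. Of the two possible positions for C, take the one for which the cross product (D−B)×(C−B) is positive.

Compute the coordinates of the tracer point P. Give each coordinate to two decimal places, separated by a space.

1.46 -1.53

A=(0,0), D=(11.00,0)
B = A + 4.00·(cos44°, sin44°) = (2.8774, 2.7786)
|BD| = 8.5848
circle(B,10.00) ∩ circle(D,7.00): a=7.2628, h=6.8740
  candidates: C₊=(11.9741,6.9319) cross=59.012; C₋=(7.5242,-6.0761) cross=-59.012
  mode + wants cross > 0 → take C=(11.9741,6.9319) (cross=59.012)
ex = (C−B)/|BC| = (0.9097,0.4153); ey = (-0.4153,0.9097)
P = B + -3.08·ex + -3.33·ey = (1.4586,-1.5298)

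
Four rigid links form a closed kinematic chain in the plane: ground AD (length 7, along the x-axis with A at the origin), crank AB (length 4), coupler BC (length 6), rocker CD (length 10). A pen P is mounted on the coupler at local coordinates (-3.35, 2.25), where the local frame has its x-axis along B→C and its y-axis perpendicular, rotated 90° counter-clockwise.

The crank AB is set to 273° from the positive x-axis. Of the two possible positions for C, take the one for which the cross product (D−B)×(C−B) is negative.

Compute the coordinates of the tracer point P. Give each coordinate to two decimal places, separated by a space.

A=(0,0), D=(7.00,0)
B = A + 4.00·(cos273°, sin273°) = (0.2093, -3.9945)
|BD| = 7.8784
circle(B,6.00) ∩ circle(D,10.00): a=-0.1225, h=5.9987
  candidates: C₊=(-2.9378,1.1139) cross=47.261; C₋=(3.1452,-9.2272) cross=-47.261
  mode - wants cross < 0 → take C=(3.1452,-9.2272) (cross=-47.261)
ex = (C−B)/|BC| = (0.4893,-0.8721); ey = (0.8721,0.4893)
P = B + -3.35·ex + 2.25·ey = (0.5324,0.0280)

0.53 0.03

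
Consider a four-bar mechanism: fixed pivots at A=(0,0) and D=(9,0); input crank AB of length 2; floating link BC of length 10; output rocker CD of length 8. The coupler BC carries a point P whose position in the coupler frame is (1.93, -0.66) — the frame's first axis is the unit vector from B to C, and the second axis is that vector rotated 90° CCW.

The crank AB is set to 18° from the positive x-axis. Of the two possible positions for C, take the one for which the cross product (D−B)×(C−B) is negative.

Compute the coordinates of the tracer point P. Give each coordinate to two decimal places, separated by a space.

2.38 -1.36

A=(0,0), D=(9.00,0)
B = A + 2.00·(cos18°, sin18°) = (1.9021, 0.6180)
|BD| = 7.1247
circle(B,10.00) ∩ circle(D,8.00): a=6.0888, h=7.9326
  candidates: C₊=(8.6561,7.9926) cross=56.518; C₋=(7.2798,-7.8129) cross=-56.518
  mode - wants cross < 0 → take C=(7.2798,-7.8129) (cross=-56.518)
ex = (C−B)/|BC| = (0.5378,-0.8431); ey = (0.8431,0.5378)
P = B + 1.93·ex + -0.66·ey = (2.3836,-1.3641)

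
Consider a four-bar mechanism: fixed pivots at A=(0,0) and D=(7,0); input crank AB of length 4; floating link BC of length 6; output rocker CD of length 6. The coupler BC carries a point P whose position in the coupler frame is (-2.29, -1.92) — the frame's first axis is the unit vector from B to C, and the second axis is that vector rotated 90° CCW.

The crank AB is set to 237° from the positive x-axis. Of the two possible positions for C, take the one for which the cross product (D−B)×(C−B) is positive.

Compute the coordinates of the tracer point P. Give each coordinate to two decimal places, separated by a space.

A=(0,0), D=(7.00,0)
B = A + 4.00·(cos237°, sin237°) = (-2.1786, -3.3547)
|BD| = 9.7724
circle(B,6.00) ∩ circle(D,6.00): a=4.8862, h=3.4821
  candidates: C₊=(1.2154,1.5932) cross=34.029; C₋=(3.6061,-4.9478) cross=-34.029
  mode + wants cross > 0 → take C=(1.2154,1.5932) (cross=34.029)
ex = (C−B)/|BC| = (0.5657,0.8246); ey = (-0.8246,0.5657)
P = B + -2.29·ex + -1.92·ey = (-1.8906,-6.3292)

-1.89 -6.33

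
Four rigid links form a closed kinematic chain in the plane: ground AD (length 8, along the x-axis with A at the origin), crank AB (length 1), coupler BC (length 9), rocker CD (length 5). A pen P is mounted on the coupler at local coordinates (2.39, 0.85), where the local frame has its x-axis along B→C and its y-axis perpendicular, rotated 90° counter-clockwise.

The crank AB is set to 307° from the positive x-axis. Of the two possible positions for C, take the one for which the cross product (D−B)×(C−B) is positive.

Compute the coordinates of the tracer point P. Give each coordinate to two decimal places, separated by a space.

A=(0,0), D=(8.00,0)
B = A + 1.00·(cos307°, sin307°) = (0.6018, -0.7986)
|BD| = 7.4412
circle(B,9.00) ∩ circle(D,5.00): a=7.4834, h=4.9998
  candidates: C₊=(7.5054,4.9755) cross=37.205; C₋=(8.5786,-4.9664) cross=-37.205
  mode + wants cross > 0 → take C=(7.5054,4.9755) (cross=37.205)
ex = (C−B)/|BC| = (0.7671,0.6416); ey = (-0.6416,0.7671)
P = B + 2.39·ex + 0.85·ey = (1.8898,1.3867)

1.89 1.39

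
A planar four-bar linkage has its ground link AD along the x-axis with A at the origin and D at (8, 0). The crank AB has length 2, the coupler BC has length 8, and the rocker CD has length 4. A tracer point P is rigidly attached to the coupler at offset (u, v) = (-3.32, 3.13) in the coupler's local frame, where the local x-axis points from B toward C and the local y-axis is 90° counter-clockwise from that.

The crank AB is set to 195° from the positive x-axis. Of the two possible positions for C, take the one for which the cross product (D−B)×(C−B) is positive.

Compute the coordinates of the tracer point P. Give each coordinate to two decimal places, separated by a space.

-6.28 0.87

A=(0,0), D=(8.00,0)
B = A + 2.00·(cos195°, sin195°) = (-1.9319, -0.5176)
|BD| = 9.9453
circle(B,8.00) ∩ circle(D,4.00): a=7.3859, h=3.0739
  candidates: C₊=(5.2840,2.9366) cross=30.571; C₋=(5.6040,-3.2030) cross=-30.571
  mode + wants cross > 0 → take C=(5.2840,2.9366) (cross=30.571)
ex = (C−B)/|BC| = (0.9020,0.4318); ey = (-0.4318,0.9020)
P = B + -3.32·ex + 3.13·ey = (-6.2779,0.8721)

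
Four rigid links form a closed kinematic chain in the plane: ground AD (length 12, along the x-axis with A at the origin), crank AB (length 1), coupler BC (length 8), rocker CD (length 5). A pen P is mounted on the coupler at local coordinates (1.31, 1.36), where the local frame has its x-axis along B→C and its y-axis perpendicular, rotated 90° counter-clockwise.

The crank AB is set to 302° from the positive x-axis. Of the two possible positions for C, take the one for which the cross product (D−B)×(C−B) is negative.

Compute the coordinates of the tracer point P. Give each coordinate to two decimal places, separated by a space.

A=(0,0), D=(12.00,0)
B = A + 1.00·(cos302°, sin302°) = (0.5299, -0.8480)
|BD| = 11.5014
circle(B,8.00) ∩ circle(D,5.00): a=7.4461, h=2.9249
  candidates: C₊=(7.7401,2.6179) cross=33.640; C₋=(8.1715,-3.2159) cross=-33.640
  mode - wants cross < 0 → take C=(8.1715,-3.2159) (cross=-33.640)
ex = (C−B)/|BC| = (0.9552,-0.2960); ey = (0.2960,0.9552)
P = B + 1.31·ex + 1.36·ey = (2.1838,0.0633)

2.18 0.06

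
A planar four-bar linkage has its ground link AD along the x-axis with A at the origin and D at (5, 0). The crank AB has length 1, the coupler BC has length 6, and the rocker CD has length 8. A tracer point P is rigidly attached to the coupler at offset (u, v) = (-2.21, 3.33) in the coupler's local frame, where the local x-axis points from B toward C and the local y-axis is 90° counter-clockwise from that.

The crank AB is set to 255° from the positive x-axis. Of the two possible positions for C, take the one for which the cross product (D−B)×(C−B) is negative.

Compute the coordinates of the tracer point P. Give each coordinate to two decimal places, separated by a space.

A=(0,0), D=(5.00,0)
B = A + 1.00·(cos255°, sin255°) = (-0.2588, -0.9659)
|BD| = 5.3468
circle(B,6.00) ∩ circle(D,8.00): a=0.0550, h=5.9997
  candidates: C₊=(-1.2886,4.9450) cross=32.079; C₋=(0.8792,-6.8570) cross=-32.079
  mode - wants cross < 0 → take C=(0.8792,-6.8570) (cross=-32.079)
ex = (C−B)/|BC| = (0.1897,-0.9818); ey = (0.9818,0.1897)
P = B + -2.21·ex + 3.33·ey = (2.5916,1.8355)

2.59 1.84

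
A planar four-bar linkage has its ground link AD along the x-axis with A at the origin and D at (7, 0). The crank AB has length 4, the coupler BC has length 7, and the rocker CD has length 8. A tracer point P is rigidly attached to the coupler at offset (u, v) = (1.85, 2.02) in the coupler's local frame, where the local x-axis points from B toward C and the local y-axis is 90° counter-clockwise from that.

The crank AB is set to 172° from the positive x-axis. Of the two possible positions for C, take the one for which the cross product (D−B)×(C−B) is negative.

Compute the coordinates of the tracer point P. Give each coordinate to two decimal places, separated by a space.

-1.22 0.46

A=(0,0), D=(7.00,0)
B = A + 4.00·(cos172°, sin172°) = (-3.9611, 0.5567)
|BD| = 10.9752
circle(B,7.00) ∩ circle(D,8.00): a=4.8042, h=5.0911
  candidates: C₊=(1.0952,5.3976) cross=55.876; C₋=(0.5788,-4.7715) cross=-55.876
  mode - wants cross < 0 → take C=(0.5788,-4.7715) (cross=-55.876)
ex = (C−B)/|BC| = (0.6485,-0.7612); ey = (0.7612,0.6485)
P = B + 1.85·ex + 2.02·ey = (-1.2237,0.4586)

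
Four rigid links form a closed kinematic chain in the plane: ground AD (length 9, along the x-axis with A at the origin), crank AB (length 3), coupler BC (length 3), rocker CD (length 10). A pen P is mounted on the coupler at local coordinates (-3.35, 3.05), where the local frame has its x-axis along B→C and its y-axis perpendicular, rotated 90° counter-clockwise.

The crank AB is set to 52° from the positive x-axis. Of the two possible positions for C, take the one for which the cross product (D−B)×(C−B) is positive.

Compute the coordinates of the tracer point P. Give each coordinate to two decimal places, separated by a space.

A=(0,0), D=(9.00,0)
B = A + 3.00·(cos52°, sin52°) = (1.8470, 2.3640)
|BD| = 7.5335
circle(B,3.00) ∩ circle(D,10.00): a=-2.2729, h=1.9581
  candidates: C₊=(0.3033,4.9364) cross=14.751; C₋=(-0.9255,1.2181) cross=-14.751
  mode + wants cross > 0 → take C=(0.3033,4.9364) (cross=14.751)
ex = (C−B)/|BC| = (-0.5145,0.8575); ey = (-0.8575,-0.5145)
P = B + -3.35·ex + 3.05·ey = (0.9554,-2.0778)

0.96 -2.08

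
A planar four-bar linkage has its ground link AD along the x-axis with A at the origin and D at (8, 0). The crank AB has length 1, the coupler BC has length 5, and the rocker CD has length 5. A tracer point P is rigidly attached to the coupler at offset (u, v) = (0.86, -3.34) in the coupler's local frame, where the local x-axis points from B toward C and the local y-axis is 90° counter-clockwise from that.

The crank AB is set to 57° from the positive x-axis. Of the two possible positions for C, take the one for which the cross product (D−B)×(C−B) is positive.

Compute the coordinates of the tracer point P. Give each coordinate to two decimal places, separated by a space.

A=(0,0), D=(8.00,0)
B = A + 1.00·(cos57°, sin57°) = (0.5446, 0.8387)
|BD| = 7.5024
circle(B,5.00) ∩ circle(D,5.00): a=3.7512, h=3.3058
  candidates: C₊=(4.6419,3.7045) cross=24.802; C₋=(3.9028,-2.8658) cross=-24.802
  mode + wants cross > 0 → take C=(4.6419,3.7045) (cross=24.802)
ex = (C−B)/|BC| = (0.8194,0.5732); ey = (-0.5732,0.8194)
P = B + 0.86·ex + -3.34·ey = (3.1637,-1.4054)

3.16 -1.41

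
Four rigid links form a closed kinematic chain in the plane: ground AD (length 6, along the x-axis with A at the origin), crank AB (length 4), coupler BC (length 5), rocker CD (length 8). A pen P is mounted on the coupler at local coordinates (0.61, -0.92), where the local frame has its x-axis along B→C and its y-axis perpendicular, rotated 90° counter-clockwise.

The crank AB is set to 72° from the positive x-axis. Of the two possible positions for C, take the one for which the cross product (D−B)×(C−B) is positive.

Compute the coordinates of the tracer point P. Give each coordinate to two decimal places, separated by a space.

A=(0,0), D=(6.00,0)
B = A + 4.00·(cos72°, sin72°) = (1.2361, 3.8042)
|BD| = 6.0965
circle(B,5.00) ∩ circle(D,8.00): a=-0.1503, h=4.9977
  candidates: C₊=(4.2372,7.8034) cross=30.469; C₋=(-2.0000,-0.0073) cross=-30.469
  mode + wants cross > 0 → take C=(4.2372,7.8034) (cross=30.469)
ex = (C−B)/|BC| = (0.6002,0.7998); ey = (-0.7998,0.6002)
P = B + 0.61·ex + -0.92·ey = (2.3380,3.7399)

2.34 3.74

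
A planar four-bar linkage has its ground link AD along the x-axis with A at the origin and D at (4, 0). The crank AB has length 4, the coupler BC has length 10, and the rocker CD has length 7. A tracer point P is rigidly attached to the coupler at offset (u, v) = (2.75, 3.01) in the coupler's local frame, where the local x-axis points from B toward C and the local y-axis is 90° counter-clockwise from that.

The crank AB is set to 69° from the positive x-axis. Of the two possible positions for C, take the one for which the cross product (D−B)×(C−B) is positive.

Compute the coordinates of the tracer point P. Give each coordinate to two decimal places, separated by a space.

A=(0,0), D=(4.00,0)
B = A + 4.00·(cos69°, sin69°) = (1.4335, 3.7343)
|BD| = 4.5312
circle(B,10.00) ∩ circle(D,7.00): a=7.8932, h=6.1398
  candidates: C₊=(10.9642,0.7069) cross=27.821; C₋=(0.8443,-6.2483) cross=-27.821
  mode + wants cross > 0 → take C=(10.9642,0.7069) (cross=27.821)
ex = (C−B)/|BC| = (0.9531,-0.3027); ey = (0.3027,0.9531)
P = B + 2.75·ex + 3.01·ey = (4.9657,5.7705)

4.97 5.77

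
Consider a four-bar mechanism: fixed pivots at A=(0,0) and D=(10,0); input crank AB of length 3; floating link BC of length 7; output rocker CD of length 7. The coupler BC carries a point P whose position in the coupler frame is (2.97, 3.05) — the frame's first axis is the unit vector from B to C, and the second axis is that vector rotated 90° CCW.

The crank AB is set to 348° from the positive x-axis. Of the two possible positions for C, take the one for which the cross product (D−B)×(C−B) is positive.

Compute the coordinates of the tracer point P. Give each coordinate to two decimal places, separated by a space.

1.45 3.37

A=(0,0), D=(10.00,0)
B = A + 3.00·(cos348°, sin348°) = (2.9344, -0.6237)
|BD| = 7.0930
circle(B,7.00) ∩ circle(D,7.00): a=3.5465, h=6.0351
  candidates: C₊=(5.9365,5.6998) cross=42.807; C₋=(6.9979,-6.3236) cross=-42.807
  mode + wants cross > 0 → take C=(5.9365,5.6998) (cross=42.807)
ex = (C−B)/|BC| = (0.4289,0.9034); ey = (-0.9034,0.4289)
P = B + 2.97·ex + 3.05·ey = (1.4529,3.3673)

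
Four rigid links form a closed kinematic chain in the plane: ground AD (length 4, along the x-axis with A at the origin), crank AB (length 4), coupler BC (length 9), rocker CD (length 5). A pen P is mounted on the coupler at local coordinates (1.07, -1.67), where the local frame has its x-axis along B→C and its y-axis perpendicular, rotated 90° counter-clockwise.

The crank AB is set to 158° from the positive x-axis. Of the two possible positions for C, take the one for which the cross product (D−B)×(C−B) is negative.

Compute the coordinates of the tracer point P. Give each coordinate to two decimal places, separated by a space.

A=(0,0), D=(4.00,0)
B = A + 4.00·(cos158°, sin158°) = (-3.7087, 1.4984)
|BD| = 7.8530
circle(B,9.00) ∩ circle(D,5.00): a=7.4920, h=4.9870
  candidates: C₊=(4.5972,4.9642) cross=39.163; C₋=(2.6941,-4.8264) cross=-39.163
  mode - wants cross < 0 → take C=(2.6941,-4.8264) (cross=-39.163)
ex = (C−B)/|BC| = (0.7114,-0.7028); ey = (0.7028,0.7114)
P = B + 1.07·ex + -1.67·ey = (-4.1211,-0.4416)

-4.12 -0.44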